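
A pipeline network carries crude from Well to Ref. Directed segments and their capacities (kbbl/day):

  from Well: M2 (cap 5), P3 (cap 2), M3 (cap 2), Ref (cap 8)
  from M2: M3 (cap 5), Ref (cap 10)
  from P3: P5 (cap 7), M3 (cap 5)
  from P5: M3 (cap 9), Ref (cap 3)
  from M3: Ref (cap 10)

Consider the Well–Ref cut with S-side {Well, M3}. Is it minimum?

No — its capacity is 25, but the minimum cut has capacity 17.

Given cut capacity: 5 + 2 + 8 + 10 = 25.
Augment Well→Ref: bottleneck 8, flow now 8.
Augment Well→M2→Ref: bottleneck 5, flow now 13.
Augment Well→M3→Ref: bottleneck 2, flow now 15.
Augment Well→P3→P5→Ref: bottleneck 2, flow now 17.
No augmenting path remains; maximum flow = 17.
In the residual graph, reachable from Well: {Well}.
Min-cut edges: Well→M2 (5), Well→P3 (2), Well→M3 (2), Well→Ref (8); capacity 5 + 2 + 2 + 8 = 17.
Cut capacity 25 exceeds the max flow 17, so it is not minimum.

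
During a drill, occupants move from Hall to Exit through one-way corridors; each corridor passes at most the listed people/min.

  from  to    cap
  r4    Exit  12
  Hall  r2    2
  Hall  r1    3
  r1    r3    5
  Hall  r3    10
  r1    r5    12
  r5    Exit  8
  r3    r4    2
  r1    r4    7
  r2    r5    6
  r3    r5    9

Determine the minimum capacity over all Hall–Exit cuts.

13

Augment Hall→r1→r4→Exit: bottleneck 3, flow now 3.
Augment Hall→r2→r5→Exit: bottleneck 2, flow now 5.
Augment Hall→r3→r4→Exit: bottleneck 2, flow now 7.
Augment Hall→r3→r5→Exit: bottleneck 6, flow now 13.
No augmenting path remains; maximum flow = 13.
By max-flow min-cut, the minimum cut capacity equals the max flow.
In the residual graph, reachable from Hall: {Hall, r2, r3, r5}.
Min-cut edges: Hall→r1 (3), r3→r4 (2), r5→Exit (8); capacity 3 + 2 + 8 = 13.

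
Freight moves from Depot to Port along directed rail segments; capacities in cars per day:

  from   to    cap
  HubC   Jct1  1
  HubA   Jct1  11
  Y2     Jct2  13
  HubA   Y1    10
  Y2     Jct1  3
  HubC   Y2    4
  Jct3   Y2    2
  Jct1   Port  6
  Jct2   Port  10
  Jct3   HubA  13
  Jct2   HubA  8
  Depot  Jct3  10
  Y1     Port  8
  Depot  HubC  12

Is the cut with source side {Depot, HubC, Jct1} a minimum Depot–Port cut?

No — its capacity is 20, but the minimum cut has capacity 15.

Given cut capacity: 10 + 4 + 6 = 20.
Augment Depot→HubC→Jct1→Port: bottleneck 1, flow now 1.
Augment Depot→HubC→Y2→Jct2→Port: bottleneck 4, flow now 5.
Augment Depot→Jct3→HubA→Y1→Port: bottleneck 8, flow now 13.
Augment Depot→Jct3→HubA→Jct1→Port: bottleneck 2, flow now 15.
No augmenting path remains; maximum flow = 15.
In the residual graph, reachable from Depot: {Depot, HubC}.
Min-cut edges: Depot→Jct3 (10), HubC→Y2 (4), HubC→Jct1 (1); capacity 10 + 4 + 1 = 15.
Cut capacity 20 exceeds the max flow 15, so it is not minimum.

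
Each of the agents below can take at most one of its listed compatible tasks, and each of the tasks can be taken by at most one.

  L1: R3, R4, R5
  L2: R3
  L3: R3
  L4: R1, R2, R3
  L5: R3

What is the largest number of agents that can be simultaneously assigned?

3

Unit-capacity flow: source→left, listed edges, right→sink; max matching = max flow.
Augmenting path L1→R3 (+1); matched 1.
Augmenting path L4→R1 (+1); matched 2.
Augmenting path L2→R3→L1→R4 (+1); matched 3.
No augmenting path remains; maximum matching = 3.
König certificate: {L1, L4, R3} is a vertex cover of size 3 (every listed pair touches it), so no matching can be larger.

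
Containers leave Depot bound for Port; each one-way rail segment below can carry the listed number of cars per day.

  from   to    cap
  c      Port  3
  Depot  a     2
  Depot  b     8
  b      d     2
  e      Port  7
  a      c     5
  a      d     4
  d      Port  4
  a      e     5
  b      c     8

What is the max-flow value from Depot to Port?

Augment Depot→a→c→Port: bottleneck 2, flow now 2.
Augment Depot→b→c→Port: bottleneck 1, flow now 3.
Augment Depot→b→d→Port: bottleneck 2, flow now 5.
Augment Depot→b→c→a→d→Port: bottleneck 2, flow now 7. (uses reverse residual edge)
No augmenting path remains; maximum flow = 7.
In the residual graph, reachable from Depot: {Depot, b, c}.
Min-cut edges: Depot→a (2), b→d (2), c→Port (3); capacity 2 + 2 + 3 = 7.
This cut is saturated, so no flow can exceed 7.

7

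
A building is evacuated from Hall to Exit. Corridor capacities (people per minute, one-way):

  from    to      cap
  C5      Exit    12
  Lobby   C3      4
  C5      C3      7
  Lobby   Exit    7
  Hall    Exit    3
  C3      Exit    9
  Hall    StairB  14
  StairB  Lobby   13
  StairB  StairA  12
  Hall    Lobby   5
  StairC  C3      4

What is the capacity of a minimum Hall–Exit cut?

14

Augment Hall→Exit: bottleneck 3, flow now 3.
Augment Hall→Lobby→Exit: bottleneck 5, flow now 8.
Augment Hall→StairB→Lobby→Exit: bottleneck 2, flow now 10.
Augment Hall→StairB→Lobby→C3→Exit: bottleneck 4, flow now 14.
No augmenting path remains; maximum flow = 14.
By max-flow min-cut, the minimum cut capacity equals the max flow.
In the residual graph, reachable from Hall: {Hall, StairB, Lobby, StairA}.
Min-cut edges: Hall→Exit (3), Lobby→C3 (4), Lobby→Exit (7); capacity 3 + 4 + 7 = 14.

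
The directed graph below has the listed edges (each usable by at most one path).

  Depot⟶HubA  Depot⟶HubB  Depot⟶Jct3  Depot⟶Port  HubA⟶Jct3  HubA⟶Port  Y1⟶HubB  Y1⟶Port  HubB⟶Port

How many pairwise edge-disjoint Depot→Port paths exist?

Assign every edge capacity 1; by Menger, the answer equals the max flow.
Path Depot→Port (+1); total 1.
Path Depot→HubA→Port (+1); total 2.
Path Depot→HubB→Port (+1); total 3.
No residual Depot→Port path; max flow = 3.
Certifying cut of size 3: {Depot→HubA, Depot→HubB, Depot→Port}.

3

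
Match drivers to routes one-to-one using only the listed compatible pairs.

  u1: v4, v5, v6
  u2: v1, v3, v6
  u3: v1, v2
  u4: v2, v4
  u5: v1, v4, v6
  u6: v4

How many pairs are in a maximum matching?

Unit-capacity flow: source→left, listed edges, right→sink; max matching = max flow.
Augmenting path u1→v4 (+1); matched 1.
Augmenting path u2→v1 (+1); matched 2.
Augmenting path u3→v2 (+1); matched 3.
Augmenting path u5→v6 (+1); matched 4.
Augmenting path u4→v4→u1→v5 (+1); matched 5.
Augmenting path u6→v4→u4→v2→u3→v1→u2→v3 (+1); matched 6.
No augmenting path remains; maximum matching = 6.
König certificate: {u1, u2, u3, u4, u5, u6} is a vertex cover of size 6 (every listed pair touches it), so no matching can be larger.

6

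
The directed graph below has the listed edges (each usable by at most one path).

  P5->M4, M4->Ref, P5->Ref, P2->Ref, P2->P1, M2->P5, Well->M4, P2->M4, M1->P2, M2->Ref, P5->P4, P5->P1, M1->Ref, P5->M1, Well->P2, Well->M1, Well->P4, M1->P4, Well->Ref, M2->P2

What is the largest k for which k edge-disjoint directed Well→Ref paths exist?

4

Assign every edge capacity 1; by Menger, the answer equals the max flow.
Path Well→Ref (+1); total 1.
Path Well→M1→Ref (+1); total 2.
Path Well→P2→Ref (+1); total 3.
Path Well→M4→Ref (+1); total 4.
No residual Well→Ref path; max flow = 4.
Certifying cut of size 4: {Well→M1, Well→M4, Well→P2, Well→Ref}.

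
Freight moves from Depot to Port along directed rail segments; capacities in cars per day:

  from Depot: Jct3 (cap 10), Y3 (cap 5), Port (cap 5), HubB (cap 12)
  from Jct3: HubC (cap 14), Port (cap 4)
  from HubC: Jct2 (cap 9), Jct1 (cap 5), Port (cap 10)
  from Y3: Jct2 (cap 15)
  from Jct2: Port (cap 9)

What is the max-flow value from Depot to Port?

20

Augment Depot→Port: bottleneck 5, flow now 5.
Augment Depot→Jct3→Port: bottleneck 4, flow now 9.
Augment Depot→Jct3→HubC→Port: bottleneck 6, flow now 15.
Augment Depot→Y3→Jct2→Port: bottleneck 5, flow now 20.
No augmenting path remains; maximum flow = 20.
In the residual graph, reachable from Depot: {Depot, HubB}.
Min-cut edges: Depot→Jct3 (10), Depot→Y3 (5), Depot→Port (5); capacity 10 + 5 + 5 = 20.
This cut is saturated, so no flow can exceed 20.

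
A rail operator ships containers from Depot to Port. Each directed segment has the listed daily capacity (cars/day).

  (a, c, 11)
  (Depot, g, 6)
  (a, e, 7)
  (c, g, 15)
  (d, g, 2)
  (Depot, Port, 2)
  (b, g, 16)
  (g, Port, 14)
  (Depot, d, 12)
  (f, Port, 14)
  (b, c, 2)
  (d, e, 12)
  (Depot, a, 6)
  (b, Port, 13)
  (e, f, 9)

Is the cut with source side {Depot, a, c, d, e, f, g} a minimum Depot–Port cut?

No — its capacity is 30, but the minimum cut has capacity 25.

Given cut capacity: 2 + 14 + 14 = 30.
Augment Depot→Port: bottleneck 2, flow now 2.
Augment Depot→g→Port: bottleneck 6, flow now 8.
Augment Depot→d→g→Port: bottleneck 2, flow now 10.
Augment Depot→a→c→g→Port: bottleneck 6, flow now 16.
Augment Depot→d→e→f→Port: bottleneck 9, flow now 25.
No augmenting path remains; maximum flow = 25.
In the residual graph, reachable from Depot: {Depot, d, e}.
Min-cut edges: Depot→a (6), Depot→g (6), Depot→Port (2), d→g (2), e→f (9); capacity 6 + 6 + 2 + 2 + 9 = 25.
Cut capacity 30 exceeds the max flow 25, so it is not minimum.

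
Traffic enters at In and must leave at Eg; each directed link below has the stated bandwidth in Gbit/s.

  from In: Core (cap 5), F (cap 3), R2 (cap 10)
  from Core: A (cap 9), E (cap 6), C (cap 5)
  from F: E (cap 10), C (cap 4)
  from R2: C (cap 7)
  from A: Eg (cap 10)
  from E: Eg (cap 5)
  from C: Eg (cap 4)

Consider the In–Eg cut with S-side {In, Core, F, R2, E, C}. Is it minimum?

No — its capacity is 18, but the minimum cut has capacity 12.

Given cut capacity: 9 + 5 + 4 = 18.
Augment In→Core→A→Eg: bottleneck 5, flow now 5.
Augment In→F→E→Eg: bottleneck 3, flow now 8.
Augment In→R2→C→Eg: bottleneck 4, flow now 12.
No augmenting path remains; maximum flow = 12.
In the residual graph, reachable from In: {In, R2, C}.
Min-cut edges: In→Core (5), In→F (3), C→Eg (4); capacity 5 + 3 + 4 = 12.
Cut capacity 18 exceeds the max flow 12, so it is not minimum.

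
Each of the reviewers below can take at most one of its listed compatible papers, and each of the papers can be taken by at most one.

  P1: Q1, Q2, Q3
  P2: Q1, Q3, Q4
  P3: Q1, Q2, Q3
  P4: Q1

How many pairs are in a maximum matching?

4

Unit-capacity flow: source→left, listed edges, right→sink; max matching = max flow.
Augmenting path P1→Q1 (+1); matched 1.
Augmenting path P2→Q3 (+1); matched 2.
Augmenting path P3→Q2 (+1); matched 3.
Augmenting path P4→Q1→P1→Q3→P2→Q4 (+1); matched 4.
No augmenting path remains; maximum matching = 4.
König certificate: {P1, P2, P3, P4} is a vertex cover of size 4 (every listed pair touches it), so no matching can be larger.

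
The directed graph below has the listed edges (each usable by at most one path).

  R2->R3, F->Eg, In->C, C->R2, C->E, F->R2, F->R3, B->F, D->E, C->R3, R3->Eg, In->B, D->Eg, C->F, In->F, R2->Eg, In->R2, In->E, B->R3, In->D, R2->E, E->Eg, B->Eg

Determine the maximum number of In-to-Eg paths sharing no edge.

6

Assign every edge capacity 1; by Menger, the answer equals the max flow.
Path In→B→Eg (+1); total 1.
Path In→R2→Eg (+1); total 2.
Path In→F→Eg (+1); total 3.
Path In→E→Eg (+1); total 4.
Path In→D→Eg (+1); total 5.
Path In→C→R3→Eg (+1); total 6.
No residual In→Eg path; max flow = 6.
Certifying cut of size 6: {In→B, In→C, In→D, In→E, In→F, In→R2}.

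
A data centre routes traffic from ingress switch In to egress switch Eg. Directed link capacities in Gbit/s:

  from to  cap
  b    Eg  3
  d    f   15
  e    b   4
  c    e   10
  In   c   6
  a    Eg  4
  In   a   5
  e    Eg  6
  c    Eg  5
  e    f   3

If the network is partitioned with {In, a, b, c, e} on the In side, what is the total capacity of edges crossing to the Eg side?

Edges leaving {In, a, b, c, e}: a→Eg (4), b→Eg (3), c→Eg (5), e→f (3), e→Eg (6).
Cut capacity = 4 + 3 + 5 + 3 + 6 = 21.

21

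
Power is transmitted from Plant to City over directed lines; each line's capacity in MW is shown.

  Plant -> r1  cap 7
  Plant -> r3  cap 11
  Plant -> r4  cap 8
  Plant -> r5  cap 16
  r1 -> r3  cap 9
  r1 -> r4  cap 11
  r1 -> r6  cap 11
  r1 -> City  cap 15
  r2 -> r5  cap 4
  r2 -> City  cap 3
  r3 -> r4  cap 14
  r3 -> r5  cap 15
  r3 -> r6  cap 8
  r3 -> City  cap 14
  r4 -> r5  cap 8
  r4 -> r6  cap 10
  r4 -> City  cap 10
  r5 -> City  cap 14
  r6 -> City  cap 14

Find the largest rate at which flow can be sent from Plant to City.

Augment Plant→r1→City: bottleneck 7, flow now 7.
Augment Plant→r3→City: bottleneck 11, flow now 18.
Augment Plant→r4→City: bottleneck 8, flow now 26.
Augment Plant→r5→City: bottleneck 14, flow now 40.
No augmenting path remains; maximum flow = 40.
In the residual graph, reachable from Plant: {Plant, r5}.
Min-cut edges: Plant→r1 (7), Plant→r3 (11), Plant→r4 (8), r5→City (14); capacity 7 + 11 + 8 + 14 = 40.
This cut is saturated, so no flow can exceed 40.

40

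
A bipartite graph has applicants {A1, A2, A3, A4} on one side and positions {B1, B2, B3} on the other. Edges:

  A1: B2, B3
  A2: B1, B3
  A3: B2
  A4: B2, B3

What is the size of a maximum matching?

Unit-capacity flow: source→left, listed edges, right→sink; max matching = max flow.
Augmenting path A1→B2 (+1); matched 1.
Augmenting path A2→B1 (+1); matched 2.
Augmenting path A4→B3 (+1); matched 3.
No augmenting path remains; maximum matching = 3.
König certificate: {A2, B2, B3} is a vertex cover of size 3 (every listed pair touches it), so no matching can be larger.

3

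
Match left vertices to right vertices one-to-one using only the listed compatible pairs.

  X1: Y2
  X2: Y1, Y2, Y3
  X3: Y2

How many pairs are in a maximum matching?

2

Unit-capacity flow: source→left, listed edges, right→sink; max matching = max flow.
Augmenting path X1→Y2 (+1); matched 1.
Augmenting path X2→Y1 (+1); matched 2.
No augmenting path remains; maximum matching = 2.
König certificate: {X2, Y2} is a vertex cover of size 2 (every listed pair touches it), so no matching can be larger.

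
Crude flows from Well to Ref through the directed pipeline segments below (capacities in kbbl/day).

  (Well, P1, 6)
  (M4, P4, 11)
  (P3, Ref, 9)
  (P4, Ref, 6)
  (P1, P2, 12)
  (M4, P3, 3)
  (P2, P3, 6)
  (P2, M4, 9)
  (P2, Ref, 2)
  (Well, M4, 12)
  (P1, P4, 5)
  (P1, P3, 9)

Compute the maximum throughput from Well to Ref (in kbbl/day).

Augment Well→P1→P3→Ref: bottleneck 6, flow now 6.
Augment Well→M4→P3→Ref: bottleneck 3, flow now 9.
Augment Well→M4→P4→Ref: bottleneck 6, flow now 15.
No augmenting path remains; maximum flow = 15.
In the residual graph, reachable from Well: {Well, M4, P4}.
Min-cut edges: Well→P1 (6), M4→P3 (3), P4→Ref (6); capacity 6 + 3 + 6 = 15.
This cut is saturated, so no flow can exceed 15.

15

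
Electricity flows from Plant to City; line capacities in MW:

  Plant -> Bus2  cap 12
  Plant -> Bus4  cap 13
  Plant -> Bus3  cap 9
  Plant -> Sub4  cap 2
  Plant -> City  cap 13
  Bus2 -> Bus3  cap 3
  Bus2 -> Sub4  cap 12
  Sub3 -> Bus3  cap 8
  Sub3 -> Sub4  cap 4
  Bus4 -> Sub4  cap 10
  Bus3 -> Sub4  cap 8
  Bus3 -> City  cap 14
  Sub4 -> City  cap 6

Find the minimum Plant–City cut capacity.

31

Augment Plant→City: bottleneck 13, flow now 13.
Augment Plant→Bus3→City: bottleneck 9, flow now 22.
Augment Plant→Sub4→City: bottleneck 2, flow now 24.
Augment Plant→Bus2→Bus3→City: bottleneck 3, flow now 27.
Augment Plant→Bus2→Sub4→City: bottleneck 4, flow now 31.
No augmenting path remains; maximum flow = 31.
By max-flow min-cut, the minimum cut capacity equals the max flow.
In the residual graph, reachable from Plant: {Plant, Bus2, Bus4, Sub4}.
Min-cut edges: Plant→Bus3 (9), Plant→City (13), Bus2→Bus3 (3), Sub4→City (6); capacity 9 + 13 + 3 + 6 = 31.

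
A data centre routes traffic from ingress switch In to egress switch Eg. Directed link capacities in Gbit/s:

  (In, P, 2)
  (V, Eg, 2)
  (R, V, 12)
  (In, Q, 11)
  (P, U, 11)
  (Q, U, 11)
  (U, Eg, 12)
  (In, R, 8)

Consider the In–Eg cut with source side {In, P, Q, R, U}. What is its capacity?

Edges leaving {In, P, Q, R, U}: R→V (12), U→Eg (12).
Cut capacity = 12 + 12 = 24.

24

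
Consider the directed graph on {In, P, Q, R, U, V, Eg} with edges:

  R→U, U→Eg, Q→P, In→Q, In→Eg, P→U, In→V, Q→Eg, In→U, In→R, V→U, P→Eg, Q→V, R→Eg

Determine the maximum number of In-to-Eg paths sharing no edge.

Assign every edge capacity 1; by Menger, the answer equals the max flow.
Path In→Eg (+1); total 1.
Path In→Q→Eg (+1); total 2.
Path In→R→Eg (+1); total 3.
Path In→U→Eg (+1); total 4.
No residual In→Eg path; max flow = 4.
Certifying cut of size 4: {In→Eg, In→Q, In→R, U→Eg}.

4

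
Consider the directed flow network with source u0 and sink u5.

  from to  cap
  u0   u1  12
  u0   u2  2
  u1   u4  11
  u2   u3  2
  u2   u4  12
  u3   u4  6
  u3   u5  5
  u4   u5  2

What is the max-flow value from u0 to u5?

Augment u0→u1→u4→u5: bottleneck 2, flow now 2.
Augment u0→u2→u3→u5: bottleneck 2, flow now 4.
No augmenting path remains; maximum flow = 4.
In the residual graph, reachable from u0: {u0, u1, u4}.
Min-cut edges: u0→u2 (2), u4→u5 (2); capacity 2 + 2 = 4.
This cut is saturated, so no flow can exceed 4.

4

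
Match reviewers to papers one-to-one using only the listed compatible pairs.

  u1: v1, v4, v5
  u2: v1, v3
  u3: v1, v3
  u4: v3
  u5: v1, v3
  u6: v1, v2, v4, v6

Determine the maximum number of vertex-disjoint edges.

4

Unit-capacity flow: source→left, listed edges, right→sink; max matching = max flow.
Augmenting path u1→v1 (+1); matched 1.
Augmenting path u2→v3 (+1); matched 2.
Augmenting path u6→v2 (+1); matched 3.
Augmenting path u3→v1→u1→v4 (+1); matched 4.
No augmenting path remains; maximum matching = 4.
König certificate: {u1, u6, v1, v3} is a vertex cover of size 4 (every listed pair touches it), so no matching can be larger.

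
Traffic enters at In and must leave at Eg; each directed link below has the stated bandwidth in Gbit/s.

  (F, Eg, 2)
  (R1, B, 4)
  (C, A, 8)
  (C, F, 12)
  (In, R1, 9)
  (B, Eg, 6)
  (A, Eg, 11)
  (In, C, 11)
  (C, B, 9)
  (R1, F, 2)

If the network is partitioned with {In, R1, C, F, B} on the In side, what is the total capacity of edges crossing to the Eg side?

16

Edges leaving {In, R1, C, F, B}: C→A (8), F→Eg (2), B→Eg (6).
Cut capacity = 8 + 2 + 6 = 16.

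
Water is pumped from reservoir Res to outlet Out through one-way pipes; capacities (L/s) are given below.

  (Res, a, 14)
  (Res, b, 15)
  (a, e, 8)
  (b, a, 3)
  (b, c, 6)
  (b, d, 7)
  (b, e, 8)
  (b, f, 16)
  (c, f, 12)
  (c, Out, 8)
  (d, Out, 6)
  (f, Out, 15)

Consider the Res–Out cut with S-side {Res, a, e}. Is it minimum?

Given cut capacity: 15 = 15.
Augment Res→b→c→Out: bottleneck 6, flow now 6.
Augment Res→b→d→Out: bottleneck 6, flow now 12.
Augment Res→b→f→Out: bottleneck 3, flow now 15.
No augmenting path remains; maximum flow = 15.
Cut capacity 15 equals the max flow, so it is a minimum cut.

Yes — it is a minimum cut (capacity 15).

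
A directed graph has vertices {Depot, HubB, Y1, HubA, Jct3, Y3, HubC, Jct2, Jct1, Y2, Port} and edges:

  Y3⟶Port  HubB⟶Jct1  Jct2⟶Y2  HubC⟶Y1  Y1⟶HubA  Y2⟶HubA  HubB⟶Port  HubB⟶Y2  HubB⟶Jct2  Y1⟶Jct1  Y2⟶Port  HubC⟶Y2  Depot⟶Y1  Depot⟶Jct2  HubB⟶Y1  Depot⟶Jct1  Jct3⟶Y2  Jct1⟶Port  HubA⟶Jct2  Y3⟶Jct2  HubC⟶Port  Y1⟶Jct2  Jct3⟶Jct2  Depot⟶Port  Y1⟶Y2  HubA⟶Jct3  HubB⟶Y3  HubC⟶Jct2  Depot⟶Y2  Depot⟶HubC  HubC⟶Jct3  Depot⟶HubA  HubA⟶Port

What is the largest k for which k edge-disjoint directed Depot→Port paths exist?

Assign every edge capacity 1; by Menger, the answer equals the max flow.
Path Depot→Port (+1); total 1.
Path Depot→HubA→Port (+1); total 2.
Path Depot→HubC→Port (+1); total 3.
Path Depot→Jct1→Port (+1); total 4.
Path Depot→Y2→Port (+1); total 5.
No residual Depot→Port path; max flow = 5.
Certifying cut of size 5: {Depot→HubC, Depot→Port, HubA→Port, Jct1→Port, Y2→Port}.

5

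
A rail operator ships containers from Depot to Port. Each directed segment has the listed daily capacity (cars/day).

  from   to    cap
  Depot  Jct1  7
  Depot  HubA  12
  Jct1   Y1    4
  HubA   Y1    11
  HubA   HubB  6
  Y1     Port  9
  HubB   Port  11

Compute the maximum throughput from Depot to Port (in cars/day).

Augment Depot→Jct1→Y1→Port: bottleneck 4, flow now 4.
Augment Depot→HubA→Y1→Port: bottleneck 5, flow now 9.
Augment Depot→HubA→HubB→Port: bottleneck 6, flow now 15.
No augmenting path remains; maximum flow = 15.
In the residual graph, reachable from Depot: {Depot, Jct1, HubA, Y1}.
Min-cut edges: HubA→HubB (6), Y1→Port (9); capacity 6 + 9 = 15.
This cut is saturated, so no flow can exceed 15.

15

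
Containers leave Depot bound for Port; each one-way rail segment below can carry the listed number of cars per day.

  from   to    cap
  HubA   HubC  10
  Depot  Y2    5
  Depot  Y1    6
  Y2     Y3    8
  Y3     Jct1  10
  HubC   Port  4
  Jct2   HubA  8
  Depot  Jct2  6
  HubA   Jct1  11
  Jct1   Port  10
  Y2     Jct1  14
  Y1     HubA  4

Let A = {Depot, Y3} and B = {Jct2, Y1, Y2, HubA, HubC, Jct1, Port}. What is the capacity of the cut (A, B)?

27

Edges leaving {Depot, Y3}: Depot→Jct2 (6), Depot→Y1 (6), Depot→Y2 (5), Y3→Jct1 (10).
Cut capacity = 6 + 6 + 5 + 10 = 27.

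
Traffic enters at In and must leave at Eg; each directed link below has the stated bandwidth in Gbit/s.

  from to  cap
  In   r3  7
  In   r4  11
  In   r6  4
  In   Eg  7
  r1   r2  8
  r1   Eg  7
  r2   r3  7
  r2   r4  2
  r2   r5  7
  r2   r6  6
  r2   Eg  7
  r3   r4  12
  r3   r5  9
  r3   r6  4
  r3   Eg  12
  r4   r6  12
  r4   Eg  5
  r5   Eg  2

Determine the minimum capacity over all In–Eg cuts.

Augment In→Eg: bottleneck 7, flow now 7.
Augment In→r3→Eg: bottleneck 7, flow now 14.
Augment In→r4→Eg: bottleneck 5, flow now 19.
No augmenting path remains; maximum flow = 19.
By max-flow min-cut, the minimum cut capacity equals the max flow.
In the residual graph, reachable from In: {In, r4, r6}.
Min-cut edges: In→r3 (7), In→Eg (7), r4→Eg (5); capacity 7 + 7 + 5 = 19.

19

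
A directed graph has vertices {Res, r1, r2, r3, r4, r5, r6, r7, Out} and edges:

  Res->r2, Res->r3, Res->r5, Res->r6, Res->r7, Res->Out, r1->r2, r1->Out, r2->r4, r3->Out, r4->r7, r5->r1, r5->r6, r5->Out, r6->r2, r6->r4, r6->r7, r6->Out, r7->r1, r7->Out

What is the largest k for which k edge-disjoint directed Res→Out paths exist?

6

Assign every edge capacity 1; by Menger, the answer equals the max flow.
Path Res→Out (+1); total 1.
Path Res→r3→Out (+1); total 2.
Path Res→r5→Out (+1); total 3.
Path Res→r6→Out (+1); total 4.
Path Res→r7→Out (+1); total 5.
Path Res→r2→r4→r7→r1→Out (+1); total 6.
No residual Res→Out path; max flow = 6.
Certifying cut of size 6: {Res→Out, Res→r2, Res→r3, Res→r5, Res→r6, Res→r7}.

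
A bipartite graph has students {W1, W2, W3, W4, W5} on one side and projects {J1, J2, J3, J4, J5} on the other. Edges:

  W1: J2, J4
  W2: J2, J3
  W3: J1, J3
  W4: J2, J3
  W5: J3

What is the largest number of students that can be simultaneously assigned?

Unit-capacity flow: source→left, listed edges, right→sink; max matching = max flow.
Augmenting path W1→J2 (+1); matched 1.
Augmenting path W2→J3 (+1); matched 2.
Augmenting path W3→J1 (+1); matched 3.
Augmenting path W4→J2→W1→J4 (+1); matched 4.
No augmenting path remains; maximum matching = 4.
König certificate: {W1, W3, J2, J3} is a vertex cover of size 4 (every listed pair touches it), so no matching can be larger.

4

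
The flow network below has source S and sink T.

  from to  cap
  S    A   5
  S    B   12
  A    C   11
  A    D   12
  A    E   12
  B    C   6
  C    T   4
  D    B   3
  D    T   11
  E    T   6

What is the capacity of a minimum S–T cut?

9

Augment S→A→C→T: bottleneck 4, flow now 4.
Augment S→A→D→T: bottleneck 1, flow now 5.
Augment S→B→C→A→D→T: bottleneck 4, flow now 9. (uses reverse residual edge)
No augmenting path remains; maximum flow = 9.
By max-flow min-cut, the minimum cut capacity equals the max flow.
In the residual graph, reachable from S: {S, B, C}.
Min-cut edges: S→A (5), C→T (4); capacity 5 + 4 = 9.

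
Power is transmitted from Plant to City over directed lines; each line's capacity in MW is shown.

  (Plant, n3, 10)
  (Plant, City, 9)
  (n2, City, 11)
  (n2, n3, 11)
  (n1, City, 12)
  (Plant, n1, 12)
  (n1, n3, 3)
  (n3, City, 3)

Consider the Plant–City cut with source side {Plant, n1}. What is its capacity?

Edges leaving {Plant, n1}: Plant→n3 (10), Plant→City (9), n1→n3 (3), n1→City (12).
Cut capacity = 10 + 9 + 3 + 12 = 34.

34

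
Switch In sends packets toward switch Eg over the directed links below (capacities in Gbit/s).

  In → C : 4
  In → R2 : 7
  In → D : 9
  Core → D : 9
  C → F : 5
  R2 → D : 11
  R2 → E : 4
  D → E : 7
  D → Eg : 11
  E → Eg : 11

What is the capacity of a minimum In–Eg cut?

Augment In→D→Eg: bottleneck 9, flow now 9.
Augment In→R2→D→Eg: bottleneck 2, flow now 11.
Augment In→R2→E→Eg: bottleneck 4, flow now 15.
Augment In→R2→D→E→Eg: bottleneck 1, flow now 16.
No augmenting path remains; maximum flow = 16.
By max-flow min-cut, the minimum cut capacity equals the max flow.
In the residual graph, reachable from In: {In, C, F}.
Min-cut edges: In→R2 (7), In→D (9); capacity 7 + 9 = 16.

16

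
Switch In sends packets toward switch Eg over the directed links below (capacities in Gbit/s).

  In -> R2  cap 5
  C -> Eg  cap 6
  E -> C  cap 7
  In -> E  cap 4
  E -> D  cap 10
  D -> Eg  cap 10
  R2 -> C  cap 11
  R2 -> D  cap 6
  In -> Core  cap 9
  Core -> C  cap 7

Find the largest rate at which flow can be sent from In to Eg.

15

Augment In→Core→C→Eg: bottleneck 6, flow now 6.
Augment In→E→D→Eg: bottleneck 4, flow now 10.
Augment In→R2→D→Eg: bottleneck 5, flow now 15.
No augmenting path remains; maximum flow = 15.
In the residual graph, reachable from In: {In, Core, C}.
Min-cut edges: In→E (4), In→R2 (5), C→Eg (6); capacity 4 + 5 + 6 = 15.
This cut is saturated, so no flow can exceed 15.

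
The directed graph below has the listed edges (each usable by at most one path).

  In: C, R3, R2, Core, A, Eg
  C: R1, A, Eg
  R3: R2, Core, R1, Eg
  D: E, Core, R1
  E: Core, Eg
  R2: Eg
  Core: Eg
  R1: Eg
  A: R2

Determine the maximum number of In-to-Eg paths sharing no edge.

5

Assign every edge capacity 1; by Menger, the answer equals the max flow.
Path In→Eg (+1); total 1.
Path In→C→Eg (+1); total 2.
Path In→R3→Eg (+1); total 3.
Path In→R2→Eg (+1); total 4.
Path In→Core→Eg (+1); total 5.
No residual In→Eg path; max flow = 5.
Certifying cut of size 5: {In→C, In→Core, In→Eg, In→R3, R2→Eg}.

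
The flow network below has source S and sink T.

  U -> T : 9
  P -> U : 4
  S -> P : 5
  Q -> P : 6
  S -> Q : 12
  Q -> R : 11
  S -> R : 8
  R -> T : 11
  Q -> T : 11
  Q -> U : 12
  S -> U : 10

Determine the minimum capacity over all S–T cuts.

Augment S→Q→T: bottleneck 11, flow now 11.
Augment S→R→T: bottleneck 8, flow now 19.
Augment S→U→T: bottleneck 9, flow now 28.
Augment S→Q→R→T: bottleneck 1, flow now 29.
No augmenting path remains; maximum flow = 29.
By max-flow min-cut, the minimum cut capacity equals the max flow.
In the residual graph, reachable from S: {S, P, U}.
Min-cut edges: S→Q (12), S→R (8), U→T (9); capacity 12 + 8 + 9 = 29.

29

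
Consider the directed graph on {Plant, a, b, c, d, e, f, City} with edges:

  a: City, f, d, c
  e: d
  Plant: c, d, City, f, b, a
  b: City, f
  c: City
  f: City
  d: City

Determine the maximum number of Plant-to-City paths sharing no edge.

Assign every edge capacity 1; by Menger, the answer equals the max flow.
Path Plant→City (+1); total 1.
Path Plant→a→City (+1); total 2.
Path Plant→b→City (+1); total 3.
Path Plant→c→City (+1); total 4.
Path Plant→d→City (+1); total 5.
Path Plant→f→City (+1); total 6.
No residual Plant→City path; max flow = 6.
Certifying cut of size 6: {Plant→City, Plant→a, Plant→b, Plant→c, Plant→d, Plant→f}.

6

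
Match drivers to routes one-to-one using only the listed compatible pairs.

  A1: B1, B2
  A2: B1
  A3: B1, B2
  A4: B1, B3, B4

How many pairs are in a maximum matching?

Unit-capacity flow: source→left, listed edges, right→sink; max matching = max flow.
Augmenting path A1→B1 (+1); matched 1.
Augmenting path A3→B2 (+1); matched 2.
Augmenting path A4→B3 (+1); matched 3.
No augmenting path remains; maximum matching = 3.
König certificate: {A4, B1, B2} is a vertex cover of size 3 (every listed pair touches it), so no matching can be larger.

3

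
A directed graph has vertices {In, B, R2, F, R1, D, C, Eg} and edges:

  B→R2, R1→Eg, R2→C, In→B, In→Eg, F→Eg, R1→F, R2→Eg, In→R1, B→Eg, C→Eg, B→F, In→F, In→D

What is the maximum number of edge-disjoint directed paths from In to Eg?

4

Assign every edge capacity 1; by Menger, the answer equals the max flow.
Path In→Eg (+1); total 1.
Path In→B→Eg (+1); total 2.
Path In→F→Eg (+1); total 3.
Path In→R1→Eg (+1); total 4.
No residual In→Eg path; max flow = 4.
Certifying cut of size 4: {In→B, In→Eg, In→F, In→R1}.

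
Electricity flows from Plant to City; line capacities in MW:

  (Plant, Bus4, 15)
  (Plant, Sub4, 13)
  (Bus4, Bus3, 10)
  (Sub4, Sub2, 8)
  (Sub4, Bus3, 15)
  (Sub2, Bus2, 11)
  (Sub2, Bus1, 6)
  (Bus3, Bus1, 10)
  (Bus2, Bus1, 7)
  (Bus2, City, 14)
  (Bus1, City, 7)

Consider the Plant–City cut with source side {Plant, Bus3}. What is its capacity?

38

Edges leaving {Plant, Bus3}: Plant→Bus4 (15), Plant→Sub4 (13), Bus3→Bus1 (10).
Cut capacity = 15 + 13 + 10 = 38.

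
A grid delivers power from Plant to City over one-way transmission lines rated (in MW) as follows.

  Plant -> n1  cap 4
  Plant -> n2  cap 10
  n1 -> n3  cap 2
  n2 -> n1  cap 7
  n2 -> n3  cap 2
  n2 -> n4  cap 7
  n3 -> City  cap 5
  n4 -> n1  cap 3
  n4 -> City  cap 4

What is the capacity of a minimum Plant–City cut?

Augment Plant→n1→n3→City: bottleneck 2, flow now 2.
Augment Plant→n2→n3→City: bottleneck 2, flow now 4.
Augment Plant→n2→n4→City: bottleneck 4, flow now 8.
No augmenting path remains; maximum flow = 8.
By max-flow min-cut, the minimum cut capacity equals the max flow.
In the residual graph, reachable from Plant: {Plant, n1, n2, n4}.
Min-cut edges: n1→n3 (2), n2→n3 (2), n4→City (4); capacity 2 + 2 + 4 = 8.

8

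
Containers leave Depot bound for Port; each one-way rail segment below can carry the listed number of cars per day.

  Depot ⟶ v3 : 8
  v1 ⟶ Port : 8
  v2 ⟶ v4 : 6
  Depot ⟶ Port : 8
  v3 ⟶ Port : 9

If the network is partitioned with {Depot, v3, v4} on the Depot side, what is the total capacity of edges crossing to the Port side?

17

Edges leaving {Depot, v3, v4}: Depot→Port (8), v3→Port (9).
Cut capacity = 8 + 9 = 17.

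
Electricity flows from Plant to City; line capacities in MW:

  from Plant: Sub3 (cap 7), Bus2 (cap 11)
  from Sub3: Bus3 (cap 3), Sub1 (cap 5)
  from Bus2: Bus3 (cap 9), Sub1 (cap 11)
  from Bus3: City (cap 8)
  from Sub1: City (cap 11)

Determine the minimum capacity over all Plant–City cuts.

18

Augment Plant→Sub3→Bus3→City: bottleneck 3, flow now 3.
Augment Plant→Sub3→Sub1→City: bottleneck 4, flow now 7.
Augment Plant→Bus2→Bus3→City: bottleneck 5, flow now 12.
Augment Plant→Bus2→Sub1→City: bottleneck 6, flow now 18.
No augmenting path remains; maximum flow = 18.
By max-flow min-cut, the minimum cut capacity equals the max flow.
In the residual graph, reachable from Plant: {Plant}.
Min-cut edges: Plant→Sub3 (7), Plant→Bus2 (11); capacity 7 + 11 = 18.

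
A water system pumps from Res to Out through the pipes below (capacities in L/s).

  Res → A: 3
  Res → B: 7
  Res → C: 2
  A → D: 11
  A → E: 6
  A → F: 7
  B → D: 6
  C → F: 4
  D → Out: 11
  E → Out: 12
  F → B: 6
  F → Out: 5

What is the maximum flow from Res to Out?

11

Augment Res→A→D→Out: bottleneck 3, flow now 3.
Augment Res→B→D→Out: bottleneck 6, flow now 9.
Augment Res→C→F→Out: bottleneck 2, flow now 11.
No augmenting path remains; maximum flow = 11.
In the residual graph, reachable from Res: {Res, B}.
Min-cut edges: Res→A (3), Res→C (2), B→D (6); capacity 3 + 2 + 6 = 11.
This cut is saturated, so no flow can exceed 11.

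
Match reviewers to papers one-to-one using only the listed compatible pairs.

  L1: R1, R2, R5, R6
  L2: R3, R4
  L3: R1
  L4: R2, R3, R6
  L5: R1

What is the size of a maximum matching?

Unit-capacity flow: source→left, listed edges, right→sink; max matching = max flow.
Augmenting path L1→R1 (+1); matched 1.
Augmenting path L2→R3 (+1); matched 2.
Augmenting path L4→R2 (+1); matched 3.
Augmenting path L3→R1→L1→R5 (+1); matched 4.
No augmenting path remains; maximum matching = 4.
König certificate: {L1, L2, L4, R1} is a vertex cover of size 4 (every listed pair touches it), so no matching can be larger.

4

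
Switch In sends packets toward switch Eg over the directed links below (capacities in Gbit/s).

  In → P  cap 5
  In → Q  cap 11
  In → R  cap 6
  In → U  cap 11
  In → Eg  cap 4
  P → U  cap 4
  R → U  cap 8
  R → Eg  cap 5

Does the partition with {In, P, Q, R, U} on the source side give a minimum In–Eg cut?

Given cut capacity: 4 + 5 = 9.
Augment In→Eg: bottleneck 4, flow now 4.
Augment In→R→Eg: bottleneck 5, flow now 9.
No augmenting path remains; maximum flow = 9.
Cut capacity 9 equals the max flow, so it is a minimum cut.

Yes — it is a minimum cut (capacity 9).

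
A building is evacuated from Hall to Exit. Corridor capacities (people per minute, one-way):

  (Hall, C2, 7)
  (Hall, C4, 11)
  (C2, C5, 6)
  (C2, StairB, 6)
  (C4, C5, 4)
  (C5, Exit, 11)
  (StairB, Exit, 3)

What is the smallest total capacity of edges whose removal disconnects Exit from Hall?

11

Augment Hall→C2→C5→Exit: bottleneck 6, flow now 6.
Augment Hall→C2→StairB→Exit: bottleneck 1, flow now 7.
Augment Hall→C4→C5→Exit: bottleneck 4, flow now 11.
No augmenting path remains; maximum flow = 11.
By max-flow min-cut, the minimum cut capacity equals the max flow.
In the residual graph, reachable from Hall: {Hall, C4}.
Min-cut edges: Hall→C2 (7), C4→C5 (4); capacity 7 + 4 = 11.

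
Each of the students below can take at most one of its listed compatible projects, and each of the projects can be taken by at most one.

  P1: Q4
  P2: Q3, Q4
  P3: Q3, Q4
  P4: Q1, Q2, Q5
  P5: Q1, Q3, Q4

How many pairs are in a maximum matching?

4

Unit-capacity flow: source→left, listed edges, right→sink; max matching = max flow.
Augmenting path P1→Q4 (+1); matched 1.
Augmenting path P2→Q3 (+1); matched 2.
Augmenting path P4→Q1 (+1); matched 3.
Augmenting path P5→Q1→P4→Q2 (+1); matched 4.
No augmenting path remains; maximum matching = 4.
König certificate: {P4, P5, Q3, Q4} is a vertex cover of size 4 (every listed pair touches it), so no matching can be larger.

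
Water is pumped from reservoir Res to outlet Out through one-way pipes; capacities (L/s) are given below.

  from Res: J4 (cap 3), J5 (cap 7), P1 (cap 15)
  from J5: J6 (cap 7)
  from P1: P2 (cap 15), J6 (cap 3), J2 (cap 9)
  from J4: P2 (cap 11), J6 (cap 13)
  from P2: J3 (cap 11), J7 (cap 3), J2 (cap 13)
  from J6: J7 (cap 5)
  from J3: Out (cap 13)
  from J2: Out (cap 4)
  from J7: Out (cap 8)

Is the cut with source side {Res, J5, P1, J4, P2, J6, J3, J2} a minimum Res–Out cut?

Given cut capacity: 3 + 5 + 13 + 4 = 25.
Augment Res→P1→J2→Out: bottleneck 4, flow now 4.
Augment Res→J5→J6→J7→Out: bottleneck 5, flow now 9.
Augment Res→P1→P2→J3→Out: bottleneck 11, flow now 20.
Augment Res→J4→P2→J7→Out: bottleneck 3, flow now 23.
No augmenting path remains; maximum flow = 23.
In the residual graph, reachable from Res: {Res, J5, J6}.
Min-cut edges: Res→P1 (15), Res→J4 (3), J6→J7 (5); capacity 15 + 3 + 5 = 23.
Cut capacity 25 exceeds the max flow 23, so it is not minimum.

No — its capacity is 25, but the minimum cut has capacity 23.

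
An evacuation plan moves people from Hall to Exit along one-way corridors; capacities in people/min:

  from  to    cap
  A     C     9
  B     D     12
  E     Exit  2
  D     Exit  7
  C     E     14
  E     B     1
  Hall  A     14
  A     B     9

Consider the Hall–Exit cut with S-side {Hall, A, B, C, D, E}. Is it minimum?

Yes — it is a minimum cut (capacity 9).

Given cut capacity: 7 + 2 = 9.
Augment Hall→A→B→D→Exit: bottleneck 7, flow now 7.
Augment Hall→A→C→E→Exit: bottleneck 2, flow now 9.
No augmenting path remains; maximum flow = 9.
Cut capacity 9 equals the max flow, so it is a minimum cut.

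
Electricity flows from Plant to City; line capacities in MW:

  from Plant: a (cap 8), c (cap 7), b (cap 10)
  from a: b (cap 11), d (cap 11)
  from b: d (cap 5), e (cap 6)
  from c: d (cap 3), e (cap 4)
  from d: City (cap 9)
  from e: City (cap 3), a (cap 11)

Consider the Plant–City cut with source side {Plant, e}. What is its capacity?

Edges leaving {Plant, e}: Plant→a (8), Plant→b (10), Plant→c (7), e→a (11), e→City (3).
Cut capacity = 8 + 10 + 7 + 11 + 3 = 39.

39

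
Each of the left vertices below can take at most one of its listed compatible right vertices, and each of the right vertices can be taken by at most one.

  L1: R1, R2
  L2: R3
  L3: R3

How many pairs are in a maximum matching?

Unit-capacity flow: source→left, listed edges, right→sink; max matching = max flow.
Augmenting path L1→R1 (+1); matched 1.
Augmenting path L2→R3 (+1); matched 2.
No augmenting path remains; maximum matching = 2.
König certificate: {L1, R3} is a vertex cover of size 2 (every listed pair touches it), so no matching can be larger.

2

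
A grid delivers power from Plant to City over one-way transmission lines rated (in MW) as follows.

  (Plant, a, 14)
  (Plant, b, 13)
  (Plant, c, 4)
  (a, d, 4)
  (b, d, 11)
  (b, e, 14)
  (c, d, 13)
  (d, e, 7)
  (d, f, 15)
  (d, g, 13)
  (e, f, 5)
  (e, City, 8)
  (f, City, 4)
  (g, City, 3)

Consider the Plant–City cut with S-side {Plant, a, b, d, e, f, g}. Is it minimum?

No — its capacity is 19, but the minimum cut has capacity 15.

Given cut capacity: 4 + 8 + 4 + 3 = 19.
Augment Plant→b→e→City: bottleneck 8, flow now 8.
Augment Plant→a→d→f→City: bottleneck 4, flow now 12.
Augment Plant→b→d→g→City: bottleneck 3, flow now 15.
No augmenting path remains; maximum flow = 15.
In the residual graph, reachable from Plant: {Plant, a, b, c, d, e, f, g}.
Min-cut edges: e→City (8), f→City (4), g→City (3); capacity 8 + 4 + 3 = 15.
Cut capacity 19 exceeds the max flow 15, so it is not minimum.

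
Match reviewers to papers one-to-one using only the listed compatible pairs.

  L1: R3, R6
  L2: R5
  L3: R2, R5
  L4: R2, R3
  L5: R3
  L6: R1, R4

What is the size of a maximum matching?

5

Unit-capacity flow: source→left, listed edges, right→sink; max matching = max flow.
Augmenting path L1→R3 (+1); matched 1.
Augmenting path L2→R5 (+1); matched 2.
Augmenting path L3→R2 (+1); matched 3.
Augmenting path L6→R1 (+1); matched 4.
Augmenting path L4→R3→L1→R6 (+1); matched 5.
No augmenting path remains; maximum matching = 5.
König certificate: {L1, L6, R2, R3, R5} is a vertex cover of size 5 (every listed pair touches it), so no matching can be larger.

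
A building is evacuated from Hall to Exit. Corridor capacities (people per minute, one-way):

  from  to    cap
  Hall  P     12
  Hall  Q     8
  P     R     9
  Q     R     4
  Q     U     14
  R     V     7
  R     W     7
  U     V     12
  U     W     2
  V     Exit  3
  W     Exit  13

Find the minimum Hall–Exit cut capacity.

12

Augment Hall→P→R→V→Exit: bottleneck 3, flow now 3.
Augment Hall→P→R→W→Exit: bottleneck 6, flow now 9.
Augment Hall→Q→R→W→Exit: bottleneck 1, flow now 10.
Augment Hall→Q→U→W→Exit: bottleneck 2, flow now 12.
No augmenting path remains; maximum flow = 12.
By max-flow min-cut, the minimum cut capacity equals the max flow.
In the residual graph, reachable from Hall: {Hall, P, Q, R, U, V}.
Min-cut edges: R→W (7), U→W (2), V→Exit (3); capacity 7 + 2 + 3 = 12.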